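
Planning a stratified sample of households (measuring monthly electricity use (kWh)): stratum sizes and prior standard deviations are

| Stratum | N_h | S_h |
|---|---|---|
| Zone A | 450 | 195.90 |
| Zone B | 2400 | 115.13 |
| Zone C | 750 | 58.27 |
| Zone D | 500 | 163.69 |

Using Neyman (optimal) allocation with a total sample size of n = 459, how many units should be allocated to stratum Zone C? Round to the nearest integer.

41

Neyman allocation: n_h = n · N_h S_h / Σ N_i S_i, with n = 459.
  stratum Zone A: N_h·S_h = 450·195.90 = 88155.00
  stratum Zone B: N_h·S_h = 2400·115.13 = 276312.00
  stratum Zone C: N_h·S_h = 750·58.27 = 43702.50
  stratum Zone D: N_h·S_h = 500·163.69 = 81845.00
Σ N_h S_h = 490014.50
n for stratum Zone C = 459·43702.50/490014.50 = 40.936 → 41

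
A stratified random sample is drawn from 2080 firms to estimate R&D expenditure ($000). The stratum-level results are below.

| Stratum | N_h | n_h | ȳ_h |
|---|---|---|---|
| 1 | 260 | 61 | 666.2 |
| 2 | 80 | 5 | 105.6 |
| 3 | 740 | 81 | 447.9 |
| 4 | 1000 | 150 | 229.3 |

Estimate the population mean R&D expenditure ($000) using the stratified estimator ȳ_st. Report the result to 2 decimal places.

ȳ_st ≈ 356.93

N = Σ N_h = 2080. Stratum weights W_h = N_h/N.
ȳ_st = (260·666.2 + 80·105.6 + 740·447.9 + 1000·229.3) / 2080 = 356.9260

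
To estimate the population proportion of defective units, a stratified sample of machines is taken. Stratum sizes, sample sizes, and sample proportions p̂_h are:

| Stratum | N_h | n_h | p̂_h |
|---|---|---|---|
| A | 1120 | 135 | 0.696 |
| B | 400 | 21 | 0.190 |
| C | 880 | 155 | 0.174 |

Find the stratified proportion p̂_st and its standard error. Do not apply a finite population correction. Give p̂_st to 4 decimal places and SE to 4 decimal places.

p̂_st ≈ 0.4203, SE ≈ 0.0261

N = 2400; stratum weights W_h = N_h/N.
p̂_st = Σ W_h p̂_h = (1120·0.696 + 400·0.190 + 880·0.174)/2400 = 0.42027
V̂(p̂_st) = Σ W_h² p̂_h(1−p̂_h)/(n_h−1):
  stratum A: (1120/2400)²·0.696·0.304/134 = 0.000343868
  stratum B: (400/2400)²·0.190·0.810/20 = 0.00021375
  stratum C: (880/2400)²·0.174·0.826/154 = 0.000125473
V̂(p̂_st) = 0.000683091; SE = √V̂ = 0.026136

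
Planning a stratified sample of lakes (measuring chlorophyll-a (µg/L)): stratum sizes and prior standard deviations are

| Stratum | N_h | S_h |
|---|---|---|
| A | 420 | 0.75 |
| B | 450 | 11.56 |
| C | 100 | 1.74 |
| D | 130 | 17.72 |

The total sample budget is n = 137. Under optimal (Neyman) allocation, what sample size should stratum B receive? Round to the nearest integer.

89

Neyman allocation: n_h = n · N_h S_h / Σ N_i S_i, with n = 137.
  stratum A: N_h·S_h = 420·0.75 = 315.00
  stratum B: N_h·S_h = 450·11.56 = 5202.00
  stratum C: N_h·S_h = 100·1.74 = 174.00
  stratum D: N_h·S_h = 130·17.72 = 2303.60
Σ N_h S_h = 7994.60
n for stratum B = 137·5202.00/7994.60 = 89.144 → 89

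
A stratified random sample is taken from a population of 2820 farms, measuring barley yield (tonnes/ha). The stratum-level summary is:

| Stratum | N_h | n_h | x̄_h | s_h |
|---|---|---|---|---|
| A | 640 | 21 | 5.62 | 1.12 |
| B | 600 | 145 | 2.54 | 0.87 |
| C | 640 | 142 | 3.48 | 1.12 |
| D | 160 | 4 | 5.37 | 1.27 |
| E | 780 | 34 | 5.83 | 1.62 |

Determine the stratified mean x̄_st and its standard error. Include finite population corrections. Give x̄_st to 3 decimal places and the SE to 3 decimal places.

x̄_st = Σ W_h x̄_h = (640·5.62 + 600·2.54 + 640·3.48 + 160·5.37 + 780·5.83)/2820 = 4.52291
V̂(x̄_st) = Σ W_h² (1 − n_h/N_h) s_h²/n_h, with W_h = N_h/N and N = 2820:
  stratum A: (640/2820)²·(1 − 21/640)·1.12²/21 = 0.0029757
  stratum B: (600/2820)²·(1 − 145/600)·0.87²/145 = 0.000179199
  stratum C: (640/2820)²·(1 − 142/640)·1.12²/142 = 0.000354045
  stratum D: (160/2820)²·(1 − 4/160)·1.27²/4 = 0.00126559
  stratum E: (780/2820)²·(1 − 34/780)·1.62²/34 = 0.00564789
V̂(x̄_st) = 0.0104224
SE(x̄_st) = √0.0104224 = 0.10209

x̄_st ≈ 4.523, SE ≈ 0.102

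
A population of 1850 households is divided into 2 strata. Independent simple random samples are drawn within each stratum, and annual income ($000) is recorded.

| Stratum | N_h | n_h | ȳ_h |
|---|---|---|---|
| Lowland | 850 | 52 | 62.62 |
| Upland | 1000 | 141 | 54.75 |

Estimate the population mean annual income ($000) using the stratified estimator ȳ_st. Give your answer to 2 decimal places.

N = Σ N_h = 1850. Stratum weights W_h = N_h/N.
ȳ_st = (850·62.62 + 1000·54.75) / 1850 = 58.3659

ȳ_st ≈ 58.37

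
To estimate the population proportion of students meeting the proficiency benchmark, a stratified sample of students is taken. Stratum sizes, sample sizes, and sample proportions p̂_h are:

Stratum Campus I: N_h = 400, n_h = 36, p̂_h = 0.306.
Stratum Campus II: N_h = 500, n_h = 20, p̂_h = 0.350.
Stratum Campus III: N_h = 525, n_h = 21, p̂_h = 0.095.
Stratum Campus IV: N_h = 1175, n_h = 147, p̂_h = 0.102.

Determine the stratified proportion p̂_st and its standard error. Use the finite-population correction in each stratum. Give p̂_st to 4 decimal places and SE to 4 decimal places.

p̂_st ≈ 0.1797, SE ≈ 0.0289

N = 2600; stratum weights W_h = N_h/N.
p̂_st = Σ W_h p̂_h = (400·0.306 + 500·0.350 + 525·0.095 + 1175·0.102)/2600 = 0.17966
V̂(p̂_st) = Σ W_h² (1 − n_h/N_h) p̂_h(1−p̂_h)/(n_h−1):
  stratum Campus I: (400/2600)²·(1 − 36/400)·0.306·0.694/35 = 0.000130686
  stratum Campus II: (500/2600)²·(1 − 20/500)·0.350·0.650/19 = 0.000425101
  stratum Campus III: (525/2600)²·(1 − 21/525)·0.095·0.905/20 = 0.000168262
  stratum Campus IV: (1175/2600)²·(1 − 147/1175)·0.102·0.898/146 = 0.000112101
V̂(p̂_st) = 0.000836149; SE = √V̂ = 0.0289162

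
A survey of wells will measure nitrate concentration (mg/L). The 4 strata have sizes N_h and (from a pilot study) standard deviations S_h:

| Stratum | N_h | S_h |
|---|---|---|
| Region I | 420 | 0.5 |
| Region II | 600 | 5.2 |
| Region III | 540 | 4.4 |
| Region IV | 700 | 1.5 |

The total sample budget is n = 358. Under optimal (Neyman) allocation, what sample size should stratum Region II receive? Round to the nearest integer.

Neyman allocation: n_h = n · N_h S_h / Σ N_i S_i, with n = 358.
  stratum Region I: N_h·S_h = 420·0.5 = 210.00
  stratum Region II: N_h·S_h = 600·5.2 = 3120.00
  stratum Region III: N_h·S_h = 540·4.4 = 2376.00
  stratum Region IV: N_h·S_h = 700·1.5 = 1050.00
Σ N_h S_h = 6756.00
n for stratum Region II = 358·3120.00/6756.00 = 165.329 → 165

165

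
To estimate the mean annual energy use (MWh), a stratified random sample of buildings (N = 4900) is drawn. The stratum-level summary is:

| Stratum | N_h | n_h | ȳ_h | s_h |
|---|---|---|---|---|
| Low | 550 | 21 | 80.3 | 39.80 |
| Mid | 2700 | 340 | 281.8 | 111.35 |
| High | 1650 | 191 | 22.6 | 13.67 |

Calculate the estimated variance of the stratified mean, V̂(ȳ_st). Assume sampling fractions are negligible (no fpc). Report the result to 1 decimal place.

V̂(ȳ_st) ≈ 12.1

V̂(ȳ_st) = Σ W_h² s_h²/n_h, with W_h = N_h/N and N = 4900:
  stratum Low: (550/4900)²·39.80²/21 = 0.950342
  stratum Mid: (2700/4900)²·111.35²/340 = 11.0723
  stratum High: (1650/4900)²·13.67²/191 = 0.110938
V̂(ȳ_st) = 12.1336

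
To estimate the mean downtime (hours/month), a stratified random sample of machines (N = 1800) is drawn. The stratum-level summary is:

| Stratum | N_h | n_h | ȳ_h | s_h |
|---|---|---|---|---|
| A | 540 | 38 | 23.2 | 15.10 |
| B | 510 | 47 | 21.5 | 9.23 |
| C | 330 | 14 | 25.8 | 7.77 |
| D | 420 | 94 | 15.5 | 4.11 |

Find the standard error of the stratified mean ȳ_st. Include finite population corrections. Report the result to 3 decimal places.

V̂(ȳ_st) = Σ W_h² (1 − n_h/N_h) s_h²/n_h, with W_h = N_h/N and N = 1800:
  stratum A: (540/1800)²·(1 − 38/540)·15.10²/38 = 0.502022
  stratum B: (510/1800)²·(1 − 47/510)·9.23²/47 = 0.132103
  stratum C: (330/1800)²·(1 − 14/330)·7.77²/14 = 0.138794
  stratum D: (420/1800)²·(1 − 94/420)·4.11²/94 = 0.00759412
V̂(ȳ_st) = 0.780513
SE(ȳ_st) = √0.780513 = 0.883466

SE(ȳ_st) ≈ 0.883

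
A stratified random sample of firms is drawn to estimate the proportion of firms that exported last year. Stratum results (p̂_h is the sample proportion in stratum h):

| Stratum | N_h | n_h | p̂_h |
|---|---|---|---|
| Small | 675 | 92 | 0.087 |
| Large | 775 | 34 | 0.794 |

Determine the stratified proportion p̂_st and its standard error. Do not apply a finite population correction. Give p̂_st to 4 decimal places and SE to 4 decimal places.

p̂_st ≈ 0.4649, SE ≈ 0.0401

N = 1450; stratum weights W_h = N_h/N.
p̂_st = Σ W_h p̂_h = (675·0.087 + 775·0.794)/1450 = 0.46488
V̂(p̂_st) = Σ W_h² p̂_h(1−p̂_h)/(n_h−1):
  stratum Small: (675/1450)²·0.087·0.913/91 = 0.000189156
  stratum Large: (775/1450)²·0.794·0.206/33 = 0.00141593
V̂(p̂_st) = 0.00160508; SE = √V̂ = 0.0400635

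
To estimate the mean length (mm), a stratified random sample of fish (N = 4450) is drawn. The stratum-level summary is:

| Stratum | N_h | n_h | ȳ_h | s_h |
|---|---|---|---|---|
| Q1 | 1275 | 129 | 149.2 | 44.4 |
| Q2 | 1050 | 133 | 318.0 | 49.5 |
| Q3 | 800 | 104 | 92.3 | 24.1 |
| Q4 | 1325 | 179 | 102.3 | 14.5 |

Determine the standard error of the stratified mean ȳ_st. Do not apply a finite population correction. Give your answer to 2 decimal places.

SE(ȳ_st) ≈ 1.60

V̂(ȳ_st) = Σ W_h² s_h²/n_h, with W_h = N_h/N and N = 4450:
  stratum Q1: (1275/4450)²·44.4²/129 = 1.25452
  stratum Q2: (1050/4450)²·49.5²/133 = 1.02569
  stratum Q3: (800/4450)²·24.1²/104 = 0.180493
  stratum Q4: (1325/4450)²·14.5²/179 = 0.104135
V̂(ȳ_st) = 2.56484
SE(ȳ_st) = √2.56484 = 1.60151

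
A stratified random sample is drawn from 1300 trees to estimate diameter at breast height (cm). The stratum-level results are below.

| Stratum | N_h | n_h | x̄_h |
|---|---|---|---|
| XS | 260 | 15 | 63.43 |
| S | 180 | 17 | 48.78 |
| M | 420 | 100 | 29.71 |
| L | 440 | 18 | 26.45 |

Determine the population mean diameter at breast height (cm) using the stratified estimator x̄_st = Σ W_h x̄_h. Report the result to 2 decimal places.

N = Σ N_h = 1300. Stratum weights W_h = N_h/N.
x̄_st = (260·63.43 + 180·48.78 + 420·29.71 + 440·26.45) / 1300 = 37.9911

x̄_st ≈ 37.99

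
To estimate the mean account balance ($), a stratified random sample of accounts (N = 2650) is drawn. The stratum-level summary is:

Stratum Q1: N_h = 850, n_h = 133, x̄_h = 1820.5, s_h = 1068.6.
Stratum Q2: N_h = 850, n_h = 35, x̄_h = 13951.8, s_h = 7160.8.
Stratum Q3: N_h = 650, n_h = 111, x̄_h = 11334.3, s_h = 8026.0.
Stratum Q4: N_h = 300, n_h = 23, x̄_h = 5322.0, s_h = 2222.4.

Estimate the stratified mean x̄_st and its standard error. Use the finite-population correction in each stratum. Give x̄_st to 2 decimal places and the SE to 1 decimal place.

x̄_st = Σ W_h x̄_h = (850·1820.5 + 850·13951.8 + 650·11334.3 + 300·5322.0)/2650 = 8441.64151
V̂(x̄_st) = Σ W_h² (1 − n_h/N_h) s_h²/n_h, with W_h = N_h/N and N = 2650:
  stratum Q1: (850/2650)²·(1 − 133/850)·1068.6²/133 = 745.118
  stratum Q2: (850/2650)²·(1 − 35/850)·7160.8²/35 = 144524
  stratum Q3: (650/2650)²·(1 − 111/650)·8026.0²/111 = 28952.5
  stratum Q4: (300/2650)²·(1 − 23/300)·2222.4²/23 = 2541.12
V̂(x̄_st) = 176763
SE(x̄_st) = √176763 = 420.432

x̄_st ≈ 8441.64, SE ≈ 420.4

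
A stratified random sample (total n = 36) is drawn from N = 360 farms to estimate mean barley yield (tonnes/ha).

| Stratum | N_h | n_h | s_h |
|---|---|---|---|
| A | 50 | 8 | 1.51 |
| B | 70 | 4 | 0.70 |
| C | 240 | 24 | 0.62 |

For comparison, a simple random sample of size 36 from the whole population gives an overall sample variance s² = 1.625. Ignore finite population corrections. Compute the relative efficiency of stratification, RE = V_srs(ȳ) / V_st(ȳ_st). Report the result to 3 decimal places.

V̂(ȳ_st) = Σ W_h² s_h²/n_h, with W_h = N_h/N and N = 360:
  stratum A: (50/360)²·1.51²/8 = 0.00549793
  stratum B: (70/360)²·0.70²/4 = 0.00463156
  stratum C: (240/360)²·0.62²/24 = 0.00711852
V_st = 0.017248
V_srs = s²/n = 1.625/36 = 0.0451389
Relative efficiency = V_srs / V_st = 0.0451389/0.017248 = 2.6171

RE ≈ 2.617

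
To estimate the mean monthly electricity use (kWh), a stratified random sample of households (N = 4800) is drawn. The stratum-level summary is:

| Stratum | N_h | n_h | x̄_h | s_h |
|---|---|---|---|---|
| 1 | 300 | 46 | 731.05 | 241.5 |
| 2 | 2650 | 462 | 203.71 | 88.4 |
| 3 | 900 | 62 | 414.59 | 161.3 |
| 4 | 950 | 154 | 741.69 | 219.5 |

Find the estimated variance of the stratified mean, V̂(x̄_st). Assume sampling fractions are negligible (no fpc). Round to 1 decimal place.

V̂(x̄_st) = Σ W_h² s_h²/n_h, with W_h = N_h/N and N = 4800:
  stratum 1: (300/4800)²·241.5²/46 = 4.95264
  stratum 2: (2650/4800)²·88.4²/462 = 5.15551
  stratum 3: (900/4800)²·161.3²/62 = 14.753
  stratum 4: (950/4800)²·219.5²/154 = 12.255
V̂(x̄_st) = 37.1161

V̂(x̄_st) ≈ 37.1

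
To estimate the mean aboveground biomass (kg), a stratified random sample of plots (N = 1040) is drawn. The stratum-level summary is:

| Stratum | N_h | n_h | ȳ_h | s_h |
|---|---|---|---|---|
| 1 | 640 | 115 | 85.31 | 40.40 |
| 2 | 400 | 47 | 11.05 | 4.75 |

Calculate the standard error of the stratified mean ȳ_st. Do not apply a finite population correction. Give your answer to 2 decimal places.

V̂(ȳ_st) = Σ W_h² s_h²/n_h, with W_h = N_h/N and N = 1040:
  stratum 1: (640/1040)²·40.40²/115 = 5.37475
  stratum 2: (400/1040)²·4.75²/47 = 0.0710138
V̂(ȳ_st) = 5.44576
SE(ȳ_st) = √5.44576 = 2.33362

SE(ȳ_st) ≈ 2.33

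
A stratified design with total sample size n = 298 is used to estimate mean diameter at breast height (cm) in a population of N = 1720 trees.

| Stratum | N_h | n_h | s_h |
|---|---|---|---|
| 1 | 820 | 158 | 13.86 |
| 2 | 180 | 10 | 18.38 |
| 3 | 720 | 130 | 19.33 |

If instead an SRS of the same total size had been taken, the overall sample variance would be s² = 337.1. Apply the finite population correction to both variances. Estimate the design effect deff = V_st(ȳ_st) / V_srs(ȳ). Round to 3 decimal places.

deff ≈ 1.053

V̂(ȳ_st) = Σ W_h² (1 − n_h/N_h) s_h²/n_h, with W_h = N_h/N and N = 1720:
  stratum 1: (820/1720)²·(1 − 158/820)·13.86²/158 = 0.223092
  stratum 2: (180/1720)²·(1 − 10/180)·18.38²/10 = 0.349426
  stratum 3: (720/1720)²·(1 − 130/720)·19.33²/130 = 0.412713
V_st = 0.985231
V_srs = (1 − 298/1720)·337.1/298 = 0.93522
deff = V_st / V_srs = 0.985231/0.93522 = 1.0535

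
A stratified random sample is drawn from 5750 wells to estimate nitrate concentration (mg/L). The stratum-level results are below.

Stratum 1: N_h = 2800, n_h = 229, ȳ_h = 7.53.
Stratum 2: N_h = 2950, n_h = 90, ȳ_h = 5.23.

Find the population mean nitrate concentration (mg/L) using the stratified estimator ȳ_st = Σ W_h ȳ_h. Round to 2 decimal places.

ȳ_st ≈ 6.35

N = Σ N_h = 5750. Stratum weights W_h = N_h/N.
ȳ_st = (2800·7.53 + 2950·5.23) / 5750 = 6.3500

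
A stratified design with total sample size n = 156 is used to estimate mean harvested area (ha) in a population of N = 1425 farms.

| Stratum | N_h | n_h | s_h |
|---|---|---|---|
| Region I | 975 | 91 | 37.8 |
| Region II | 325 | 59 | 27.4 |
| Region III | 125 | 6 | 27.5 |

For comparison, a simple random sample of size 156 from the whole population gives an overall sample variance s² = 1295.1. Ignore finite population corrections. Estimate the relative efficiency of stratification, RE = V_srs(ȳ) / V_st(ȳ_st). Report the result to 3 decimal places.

RE ≈ 0.924

V̂(ȳ_st) = Σ W_h² s_h²/n_h, with W_h = N_h/N and N = 1425:
  stratum Region I: (975/1425)²·37.8²/91 = 7.35058
  stratum Region II: (325/1425)²·27.4²/59 = 0.66189
  stratum Region III: (125/1425)²·27.5²/6 = 0.96985
V_st = 8.98232
V_srs = s²/n = 1295.1/156 = 8.30192
Relative efficiency = V_srs / V_st = 8.30192/8.98232 = 0.9243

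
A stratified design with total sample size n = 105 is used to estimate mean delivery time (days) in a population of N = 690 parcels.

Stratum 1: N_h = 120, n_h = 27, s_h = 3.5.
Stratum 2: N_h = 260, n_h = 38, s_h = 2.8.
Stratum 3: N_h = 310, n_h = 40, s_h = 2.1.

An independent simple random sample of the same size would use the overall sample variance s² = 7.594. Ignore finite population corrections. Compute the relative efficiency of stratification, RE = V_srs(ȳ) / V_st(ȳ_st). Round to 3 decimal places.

RE ≈ 1.108

V̂(ȳ_st) = Σ W_h² s_h²/n_h, with W_h = N_h/N and N = 690:
  stratum 1: (120/690)²·3.5²/27 = 0.0137226
  stratum 2: (260/690)²·2.8²/38 = 0.0292942
  stratum 3: (310/690)²·2.1²/40 = 0.0222538
V_st = 0.0652705
V_srs = s²/n = 7.594/105 = 0.0723238
Relative efficiency = V_srs / V_st = 0.0723238/0.0652705 = 1.1081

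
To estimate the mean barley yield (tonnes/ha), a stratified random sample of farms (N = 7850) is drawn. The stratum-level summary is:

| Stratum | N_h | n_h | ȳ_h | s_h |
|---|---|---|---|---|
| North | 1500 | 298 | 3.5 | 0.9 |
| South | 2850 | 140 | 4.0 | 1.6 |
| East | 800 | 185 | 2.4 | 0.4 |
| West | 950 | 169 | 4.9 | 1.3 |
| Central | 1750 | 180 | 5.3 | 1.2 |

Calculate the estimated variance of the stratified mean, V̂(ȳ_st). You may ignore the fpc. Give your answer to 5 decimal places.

V̂(ȳ_st) = Σ W_h² s_h²/n_h, with W_h = N_h/N and N = 7850:
  stratum North: (1500/7850)²·0.9²/298 = 9.92458e-05
  stratum South: (2850/7850)²·1.6²/140 = 0.00241025
  stratum East: (800/7850)²·0.4²/185 = 8.98233e-06
  stratum West: (950/7850)²·1.3²/169 = 0.000146456
  stratum Central: (1750/7850)²·1.2²/180 = 0.000397582
V̂(ȳ_st) = 0.00306252

V̂(ȳ_st) ≈ 0.00306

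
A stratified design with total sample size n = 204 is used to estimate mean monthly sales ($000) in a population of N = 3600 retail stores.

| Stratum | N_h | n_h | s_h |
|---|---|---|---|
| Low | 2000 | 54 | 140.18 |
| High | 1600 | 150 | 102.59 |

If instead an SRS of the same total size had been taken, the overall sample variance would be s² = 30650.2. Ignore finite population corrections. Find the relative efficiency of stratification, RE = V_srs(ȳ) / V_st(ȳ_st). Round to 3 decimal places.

V̂(ȳ_st) = Σ W_h² s_h²/n_h, with W_h = N_h/N and N = 3600:
  stratum Low: (2000/3600)²·140.18²/54 = 112.314
  stratum High: (1600/3600)²·102.59²/150 = 13.8597
V_st = 126.174
V_srs = s²/n = 30650.2/204 = 150.246
Relative efficiency = V_srs / V_st = 150.246/126.174 = 1.1908

RE ≈ 1.191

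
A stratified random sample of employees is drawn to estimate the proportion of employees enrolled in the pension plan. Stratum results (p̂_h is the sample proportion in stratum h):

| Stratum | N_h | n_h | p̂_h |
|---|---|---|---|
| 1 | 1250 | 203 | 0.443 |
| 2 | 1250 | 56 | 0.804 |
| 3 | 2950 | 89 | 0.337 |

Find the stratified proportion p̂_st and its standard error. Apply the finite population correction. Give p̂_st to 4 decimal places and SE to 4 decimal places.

p̂_st ≈ 0.4684, SE ≈ 0.0303

N = 5450; stratum weights W_h = N_h/N.
p̂_st = Σ W_h p̂_h = (1250·0.443 + 1250·0.804 + 2950·0.337)/5450 = 0.46842
V̂(p̂_st) = Σ W_h² (1 − n_h/N_h) p̂_h(1−p̂_h)/(n_h−1):
  stratum 1: (1250/5450)²·(1 − 203/1250)·0.443·0.557/202 = 5.38234e-05
  stratum 2: (1250/5450)²·(1 − 56/1250)·0.804·0.196/55 = 0.00014397
  stratum 3: (2950/5450)²·(1 − 89/2950)·0.337·0.663/88 = 0.000721452
V̂(p̂_st) = 0.000919245; SE = √V̂ = 0.0303191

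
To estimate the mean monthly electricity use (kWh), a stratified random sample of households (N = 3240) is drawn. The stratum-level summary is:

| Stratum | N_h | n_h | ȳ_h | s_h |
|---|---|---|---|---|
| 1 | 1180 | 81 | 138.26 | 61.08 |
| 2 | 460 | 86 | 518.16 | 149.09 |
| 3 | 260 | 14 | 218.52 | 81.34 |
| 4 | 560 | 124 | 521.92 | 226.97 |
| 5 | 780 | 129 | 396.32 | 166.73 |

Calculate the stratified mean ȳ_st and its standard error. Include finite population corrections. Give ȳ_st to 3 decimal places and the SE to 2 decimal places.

ȳ_st ≈ 327.074, SE ≈ 5.74

ȳ_st = Σ W_h ȳ_h = (1180·138.26 + 460·518.16 + 260·218.52 + 560·521.92 + 780·396.32)/3240 = 327.07420
V̂(ȳ_st) = Σ W_h² (1 − n_h/N_h) s_h²/n_h, with W_h = N_h/N and N = 3240:
  stratum 1: (1180/3240)²·(1 − 81/1180)·61.08²/81 = 5.68987
  stratum 2: (460/3240)²·(1 − 86/460)·149.09²/86 = 4.23582
  stratum 3: (260/3240)²·(1 − 14/260)·81.34²/14 = 2.87938
  stratum 4: (560/3240)²·(1 − 124/560)·226.97²/124 = 9.66273
  stratum 5: (780/3240)²·(1 − 129/780)·166.73²/129 = 10.4237
V̂(ȳ_st) = 32.8915
SE(ȳ_st) = √32.8915 = 5.73511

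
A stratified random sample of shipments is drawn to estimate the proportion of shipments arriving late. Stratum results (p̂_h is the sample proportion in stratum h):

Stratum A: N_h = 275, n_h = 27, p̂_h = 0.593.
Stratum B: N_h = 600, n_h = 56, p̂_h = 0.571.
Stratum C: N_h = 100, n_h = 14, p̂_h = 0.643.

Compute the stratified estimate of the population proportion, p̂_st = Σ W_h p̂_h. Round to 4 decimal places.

N = 975; stratum weights W_h = N_h/N.
p̂_st = Σ W_h p̂_h = (275·0.593 + 600·0.571 + 100·0.643)/975 = 0.58459

p̂_st ≈ 0.5846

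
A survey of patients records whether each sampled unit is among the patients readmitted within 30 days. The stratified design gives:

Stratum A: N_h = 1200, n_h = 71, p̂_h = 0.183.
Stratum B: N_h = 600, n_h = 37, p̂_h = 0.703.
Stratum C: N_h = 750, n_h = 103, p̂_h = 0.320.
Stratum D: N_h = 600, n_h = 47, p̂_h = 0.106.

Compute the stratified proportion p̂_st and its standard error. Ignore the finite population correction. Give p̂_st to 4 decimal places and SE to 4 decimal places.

N = 3150; stratum weights W_h = N_h/N.
p̂_st = Σ W_h p̂_h = (1200·0.183 + 600·0.703 + 750·0.320 + 600·0.106)/3150 = 0.30000
V̂(p̂_st) = Σ W_h² p̂_h(1−p̂_h)/(n_h−1):
  stratum A: (1200/3150)²·0.183·0.817/70 = 0.000309968
  stratum B: (600/3150)²·0.703·0.297/36 = 0.000210422
  stratum C: (750/3150)²·0.320·0.680/102 = 0.000120937
  stratum D: (600/3150)²·0.106·0.894/46 = 7.47424e-05
V̂(p̂_st) = 0.000716069; SE = √V̂ = 0.0267595

p̂_st ≈ 0.3000, SE ≈ 0.0268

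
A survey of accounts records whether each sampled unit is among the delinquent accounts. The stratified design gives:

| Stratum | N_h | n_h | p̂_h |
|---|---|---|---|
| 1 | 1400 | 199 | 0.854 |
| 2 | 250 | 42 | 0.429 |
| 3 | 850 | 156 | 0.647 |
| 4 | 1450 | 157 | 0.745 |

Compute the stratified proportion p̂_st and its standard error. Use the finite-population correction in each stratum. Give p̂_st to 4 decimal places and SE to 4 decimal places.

p̂_st ≈ 0.7425, SE ≈ 0.0170

N = 3950; stratum weights W_h = N_h/N.
p̂_st = Σ W_h p̂_h = (1400·0.854 + 250·0.429 + 850·0.647 + 1450·0.745)/3950 = 0.74254
V̂(p̂_st) = Σ W_h² (1 − n_h/N_h) p̂_h(1−p̂_h)/(n_h−1):
  stratum 1: (1400/3950)²·(1 − 199/1400)·0.854·0.146/198 = 6.78613e-05
  stratum 2: (250/3950)²·(1 − 42/250)·0.429·0.571/41 = 1.99122e-05
  stratum 3: (850/3950)²·(1 − 156/850)·0.647·0.353/155 = 5.57098e-05
  stratum 4: (1450/3950)²·(1 − 157/1450)·0.745·0.255/156 = 0.000146334
V̂(p̂_st) = 0.000289817; SE = √V̂ = 0.017024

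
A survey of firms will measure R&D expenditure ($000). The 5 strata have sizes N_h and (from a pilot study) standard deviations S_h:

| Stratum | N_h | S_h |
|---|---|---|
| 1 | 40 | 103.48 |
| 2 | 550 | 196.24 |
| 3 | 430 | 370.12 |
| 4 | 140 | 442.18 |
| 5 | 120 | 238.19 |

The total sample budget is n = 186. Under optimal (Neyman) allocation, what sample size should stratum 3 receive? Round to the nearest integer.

Neyman allocation: n_h = n · N_h S_h / Σ N_i S_i, with n = 186.
  stratum 1: N_h·S_h = 40·103.48 = 4139.20
  stratum 2: N_h·S_h = 550·196.24 = 107932.00
  stratum 3: N_h·S_h = 430·370.12 = 159151.60
  stratum 4: N_h·S_h = 140·442.18 = 61905.20
  stratum 5: N_h·S_h = 120·238.19 = 28582.80
Σ N_h S_h = 361710.80
n for stratum 3 = 186·159151.60/361710.80 = 81.839 → 82

82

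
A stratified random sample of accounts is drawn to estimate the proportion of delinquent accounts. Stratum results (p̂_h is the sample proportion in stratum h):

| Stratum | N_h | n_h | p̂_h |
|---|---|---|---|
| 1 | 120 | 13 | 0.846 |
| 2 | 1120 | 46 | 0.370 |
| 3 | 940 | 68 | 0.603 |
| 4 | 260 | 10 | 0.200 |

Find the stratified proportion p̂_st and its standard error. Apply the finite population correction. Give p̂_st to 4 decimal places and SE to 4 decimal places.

p̂_st ≈ 0.4651, SE ≈ 0.0419

N = 2440; stratum weights W_h = N_h/N.
p̂_st = Σ W_h p̂_h = (120·0.846 + 1120·0.370 + 940·0.603 + 260·0.200)/2440 = 0.46506
V̂(p̂_st) = Σ W_h² (1 − n_h/N_h) p̂_h(1−p̂_h)/(n_h−1):
  stratum 1: (120/2440)²·(1 − 13/120)·0.846·0.154/12 = 2.34151e-05
  stratum 2: (1120/2440)²·(1 − 46/1120)·0.370·0.630/45 = 0.00104658
  stratum 3: (940/2440)²·(1 − 68/940)·0.603·0.397/67 = 0.000491924
  stratum 4: (260/2440)²·(1 − 10/260)·0.200·0.800/9 = 0.000194094
V̂(p̂_st) = 0.00175601; SE = √V̂ = 0.0419048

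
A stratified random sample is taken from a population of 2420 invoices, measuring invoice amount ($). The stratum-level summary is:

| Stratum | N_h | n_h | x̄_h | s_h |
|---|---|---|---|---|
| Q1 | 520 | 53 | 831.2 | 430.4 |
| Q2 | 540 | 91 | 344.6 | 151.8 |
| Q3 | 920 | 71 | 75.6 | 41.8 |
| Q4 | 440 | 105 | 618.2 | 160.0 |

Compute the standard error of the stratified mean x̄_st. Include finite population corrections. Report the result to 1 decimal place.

V̂(x̄_st) = Σ W_h² (1 − n_h/N_h) s_h²/n_h, with W_h = N_h/N and N = 2420:
  stratum Q1: (520/2420)²·(1 − 53/520)·430.4²/53 = 144.93
  stratum Q2: (540/2420)²·(1 − 91/540)·151.8²/91 = 10.4836
  stratum Q3: (920/2420)²·(1 − 71/920)·41.8²/71 = 3.28215
  stratum Q4: (440/2420)²·(1 − 105/440)·160.0²/105 = 6.13645
V̂(x̄_st) = 164.832
SE(x̄_st) = √164.832 = 12.8387

SE(x̄_st) ≈ 12.8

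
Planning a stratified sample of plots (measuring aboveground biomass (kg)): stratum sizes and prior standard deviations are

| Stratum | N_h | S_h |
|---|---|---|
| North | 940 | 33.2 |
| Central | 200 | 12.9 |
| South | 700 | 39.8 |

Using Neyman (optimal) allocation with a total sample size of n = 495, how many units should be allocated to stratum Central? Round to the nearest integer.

21

Neyman allocation: n_h = n · N_h S_h / Σ N_i S_i, with n = 495.
  stratum North: N_h·S_h = 940·33.2 = 31208.00
  stratum Central: N_h·S_h = 200·12.9 = 2580.00
  stratum South: N_h·S_h = 700·39.8 = 27860.00
Σ N_h S_h = 61648.00
n for stratum Central = 495·2580.00/61648.00 = 20.716 → 21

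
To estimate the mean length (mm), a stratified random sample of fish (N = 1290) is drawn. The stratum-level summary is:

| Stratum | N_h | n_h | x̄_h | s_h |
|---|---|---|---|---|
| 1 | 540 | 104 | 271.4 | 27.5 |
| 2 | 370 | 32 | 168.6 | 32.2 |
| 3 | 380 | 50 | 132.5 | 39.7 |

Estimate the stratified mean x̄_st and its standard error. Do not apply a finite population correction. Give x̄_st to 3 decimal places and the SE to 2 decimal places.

x̄_st = Σ W_h x̄_h = (540·271.4 + 370·168.6 + 380·132.5)/1290 = 200.99845
V̂(x̄_st) = Σ W_h² s_h²/n_h, with W_h = N_h/N and N = 1290:
  stratum 1: (540/1290)²·27.5²/104 = 1.27421
  stratum 2: (370/1290)²·32.2²/32 = 2.66554
  stratum 3: (380/1290)²·39.7²/50 = 2.73526
V̂(x̄_st) = 6.67501
SE(x̄_st) = √6.67501 = 2.5836

x̄_st ≈ 200.998, SE ≈ 2.58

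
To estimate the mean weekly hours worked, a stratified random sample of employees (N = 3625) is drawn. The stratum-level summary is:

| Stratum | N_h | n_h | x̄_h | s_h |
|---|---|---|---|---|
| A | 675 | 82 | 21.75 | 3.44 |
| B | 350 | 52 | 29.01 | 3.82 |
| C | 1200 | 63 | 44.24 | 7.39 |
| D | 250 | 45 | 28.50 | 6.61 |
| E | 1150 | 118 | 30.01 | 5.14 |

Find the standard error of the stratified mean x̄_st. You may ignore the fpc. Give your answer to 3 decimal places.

V̂(x̄_st) = Σ W_h² s_h²/n_h, with W_h = N_h/N and N = 3625:
  stratum A: (675/3625)²·3.44²/82 = 0.00500374
  stratum B: (350/3625)²·3.82²/52 = 0.00261603
  stratum C: (1200/3625)²·7.39²/63 = 0.0949937
  stratum D: (250/3625)²·6.61²/45 = 0.00461801
  stratum E: (1150/3625)²·5.14²/118 = 0.0225333
V̂(x̄_st) = 0.129765
SE(x̄_st) = √0.129765 = 0.360229

SE(x̄_st) ≈ 0.360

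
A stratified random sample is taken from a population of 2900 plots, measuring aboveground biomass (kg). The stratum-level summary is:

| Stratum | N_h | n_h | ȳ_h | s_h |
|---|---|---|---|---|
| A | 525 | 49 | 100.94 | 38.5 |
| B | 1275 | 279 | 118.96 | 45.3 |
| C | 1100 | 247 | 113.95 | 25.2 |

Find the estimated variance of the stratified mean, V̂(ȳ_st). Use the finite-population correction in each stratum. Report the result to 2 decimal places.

V̂(ȳ_st) ≈ 2.30

V̂(ȳ_st) = Σ W_h² (1 − n_h/N_h) s_h²/n_h, with W_h = N_h/N and N = 2900:
  stratum A: (525/2900)²·(1 − 49/525)·38.5²/49 = 0.898867
  stratum B: (1275/2900)²·(1 − 279/1275)·45.3²/279 = 1.11062
  stratum C: (1100/2900)²·(1 − 247/1100)·25.2²/247 = 0.286847
V̂(ȳ_st) = 2.29633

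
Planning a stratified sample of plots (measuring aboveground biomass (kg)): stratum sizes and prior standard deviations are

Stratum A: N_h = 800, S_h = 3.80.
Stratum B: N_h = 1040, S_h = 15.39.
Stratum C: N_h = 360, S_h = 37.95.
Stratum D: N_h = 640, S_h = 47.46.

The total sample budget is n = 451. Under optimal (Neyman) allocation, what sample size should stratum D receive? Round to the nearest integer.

217

Neyman allocation: n_h = n · N_h S_h / Σ N_i S_i, with n = 451.
  stratum A: N_h·S_h = 800·3.80 = 3040.00
  stratum B: N_h·S_h = 1040·15.39 = 16005.60
  stratum C: N_h·S_h = 360·37.95 = 13662.00
  stratum D: N_h·S_h = 640·47.46 = 30374.40
Σ N_h S_h = 63082.00
n for stratum D = 451·30374.40/63082.00 = 217.159 → 217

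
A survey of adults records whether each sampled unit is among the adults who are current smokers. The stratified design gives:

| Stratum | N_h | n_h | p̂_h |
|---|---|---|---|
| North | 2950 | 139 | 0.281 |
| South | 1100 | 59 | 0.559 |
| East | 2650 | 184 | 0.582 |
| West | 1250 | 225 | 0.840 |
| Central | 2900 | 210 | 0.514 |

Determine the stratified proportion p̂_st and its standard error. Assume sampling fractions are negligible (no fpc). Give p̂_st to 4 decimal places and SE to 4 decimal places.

N = 10850; stratum weights W_h = N_h/N.
p̂_st = Σ W_h p̂_h = (2950·0.281 + 1100·0.559 + 2650·0.582 + 1250·0.840 + 2900·0.514)/10850 = 0.50938
V̂(p̂_st) = Σ W_h² p̂_h(1−p̂_h)/(n_h−1):
  stratum North: (2950/10850)²·0.281·0.719/138 = 0.000108228
  stratum South: (1100/10850)²·0.559·0.441/58 = 4.36866e-05
  stratum East: (2650/10850)²·0.582·0.418/183 = 7.93013e-05
  stratum West: (1250/10850)²·0.840·0.160/224 = 7.96364e-06
  stratum Central: (2900/10850)²·0.514·0.486/209 = 8.53866e-05
V̂(p̂_st) = 0.000324566; SE = √V̂ = 0.0180157

p̂_st ≈ 0.5094, SE ≈ 0.0180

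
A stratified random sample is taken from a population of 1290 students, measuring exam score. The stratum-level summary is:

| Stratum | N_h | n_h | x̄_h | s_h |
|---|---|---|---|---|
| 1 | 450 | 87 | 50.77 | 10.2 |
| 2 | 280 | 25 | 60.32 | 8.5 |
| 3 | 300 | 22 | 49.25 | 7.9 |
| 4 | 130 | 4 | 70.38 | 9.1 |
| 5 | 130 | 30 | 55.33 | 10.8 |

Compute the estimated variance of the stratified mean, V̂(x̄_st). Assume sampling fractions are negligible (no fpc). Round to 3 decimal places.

V̂(x̄_st) = Σ W_h² s_h²/n_h, with W_h = N_h/N and N = 1290:
  stratum 1: (450/1290)²·10.2²/87 = 0.145521
  stratum 2: (280/1290)²·8.5²/25 = 0.136155
  stratum 3: (300/1290)²·7.9²/22 = 0.153424
  stratum 4: (130/1290)²·9.1²/4 = 0.210247
  stratum 5: (130/1290)²·10.8²/30 = 0.0394851
V̂(x̄_st) = 0.684833

V̂(x̄_st) ≈ 0.685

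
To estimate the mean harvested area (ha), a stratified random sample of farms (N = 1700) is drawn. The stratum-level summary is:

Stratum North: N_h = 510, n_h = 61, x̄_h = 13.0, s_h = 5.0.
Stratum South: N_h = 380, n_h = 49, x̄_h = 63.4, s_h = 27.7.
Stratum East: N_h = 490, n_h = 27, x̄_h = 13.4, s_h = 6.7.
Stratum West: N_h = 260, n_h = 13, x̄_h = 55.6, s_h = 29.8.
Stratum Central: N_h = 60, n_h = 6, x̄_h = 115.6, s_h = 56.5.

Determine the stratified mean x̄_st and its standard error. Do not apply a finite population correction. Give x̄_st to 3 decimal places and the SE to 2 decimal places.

x̄_st ≈ 34.518, SE ≈ 1.79

x̄_st = Σ W_h x̄_h = (510·13.0 + 380·63.4 + 490·13.4 + 260·55.6 + 60·115.6)/1700 = 34.51765
V̂(x̄_st) = Σ W_h² s_h²/n_h, with W_h = N_h/N and N = 1700:
  stratum North: (510/1700)²·5.0²/61 = 0.0368852
  stratum South: (380/1700)²·27.7²/49 = 0.782407
  stratum East: (490/1700)²·6.7²/27 = 0.138128
  stratum West: (260/1700)²·29.8²/13 = 1.59786
  stratum Central: (60/1700)²·56.5²/6 = 0.662751
V̂(x̄_st) = 3.21803
SE(x̄_st) = √3.21803 = 1.79389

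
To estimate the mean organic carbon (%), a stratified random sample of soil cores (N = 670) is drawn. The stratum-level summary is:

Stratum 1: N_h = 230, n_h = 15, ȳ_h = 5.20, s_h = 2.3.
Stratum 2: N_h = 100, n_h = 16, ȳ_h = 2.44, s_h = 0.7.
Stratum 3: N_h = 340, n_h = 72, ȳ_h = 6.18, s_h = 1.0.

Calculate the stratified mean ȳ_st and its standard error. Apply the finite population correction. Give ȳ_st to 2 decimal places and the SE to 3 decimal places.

ȳ_st ≈ 5.29, SE ≈ 0.206

ȳ_st = Σ W_h ȳ_h = (230·5.20 + 100·2.44 + 340·6.18)/670 = 5.28537
V̂(ȳ_st) = Σ W_h² (1 − n_h/N_h) s_h²/n_h, with W_h = N_h/N and N = 670:
  stratum 1: (230/670)²·(1 − 15/230)·2.3²/15 = 0.0388491
  stratum 2: (100/670)²·(1 − 16/100)·0.7²/16 = 0.000573067
  stratum 3: (340/670)²·(1 − 72/340)·1.0²/72 = 0.00281924
V̂(ȳ_st) = 0.0422414
SE(ȳ_st) = √0.0422414 = 0.205527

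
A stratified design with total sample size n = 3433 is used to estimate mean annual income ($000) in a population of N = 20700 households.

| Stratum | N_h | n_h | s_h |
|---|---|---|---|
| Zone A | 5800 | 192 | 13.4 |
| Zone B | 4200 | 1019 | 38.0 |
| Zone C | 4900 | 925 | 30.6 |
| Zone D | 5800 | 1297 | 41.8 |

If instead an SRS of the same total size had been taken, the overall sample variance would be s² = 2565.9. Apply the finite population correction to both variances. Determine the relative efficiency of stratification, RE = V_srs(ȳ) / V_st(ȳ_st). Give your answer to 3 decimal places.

RE ≈ 2.563

V̂(ȳ_st) = Σ W_h² (1 − n_h/N_h) s_h²/n_h, with W_h = N_h/N and N = 20700:
  stratum Zone A: (5800/20700)²·(1 − 192/5800)·13.4²/192 = 0.0709911
  stratum Zone B: (4200/20700)²·(1 − 1019/4200)·38.0²/1019 = 0.044184
  stratum Zone C: (4900/20700)²·(1 − 925/4900)·30.6²/925 = 0.0460144
  stratum Zone D: (5800/20700)²·(1 − 1297/5800)·41.8²/1297 = 0.0821111
V_st = 0.243301
V_srs = (1 − 3433/20700)·2565.9/3433 = 0.623466
Relative efficiency = V_srs / V_st = 0.623466/0.243301 = 2.5625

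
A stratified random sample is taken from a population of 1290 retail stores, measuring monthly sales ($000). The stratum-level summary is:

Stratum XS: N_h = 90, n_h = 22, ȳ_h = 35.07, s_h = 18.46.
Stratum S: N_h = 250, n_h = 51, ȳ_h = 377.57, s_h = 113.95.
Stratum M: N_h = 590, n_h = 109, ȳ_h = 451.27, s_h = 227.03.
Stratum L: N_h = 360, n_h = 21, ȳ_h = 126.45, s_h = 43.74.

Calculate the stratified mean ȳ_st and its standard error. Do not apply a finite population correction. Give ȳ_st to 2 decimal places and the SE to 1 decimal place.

ȳ_st ≈ 317.30, SE ≈ 10.8

ȳ_st = Σ W_h ȳ_h = (90·35.07 + 250·377.57 + 590·451.27 + 360·126.45)/1290 = 317.30240
V̂(ȳ_st) = Σ W_h² s_h²/n_h, with W_h = N_h/N and N = 1290:
  stratum XS: (90/1290)²·18.46²/22 = 0.0753957
  stratum S: (250/1290)²·113.95²/51 = 9.56223
  stratum M: (590/1290)²·227.03²/109 = 98.9156
  stratum L: (360/1290)²·43.74²/21 = 7.09519
V̂(ȳ_st) = 115.648
SE(ȳ_st) = √115.648 = 10.754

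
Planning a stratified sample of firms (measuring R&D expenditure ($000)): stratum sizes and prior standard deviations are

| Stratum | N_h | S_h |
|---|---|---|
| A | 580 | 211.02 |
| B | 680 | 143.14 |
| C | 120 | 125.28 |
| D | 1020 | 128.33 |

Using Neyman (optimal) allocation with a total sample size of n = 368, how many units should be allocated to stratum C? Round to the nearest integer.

15

Neyman allocation: n_h = n · N_h S_h / Σ N_i S_i, with n = 368.
  stratum A: N_h·S_h = 580·211.02 = 122391.60
  stratum B: N_h·S_h = 680·143.14 = 97335.20
  stratum C: N_h·S_h = 120·125.28 = 15033.60
  stratum D: N_h·S_h = 1020·128.33 = 130896.60
Σ N_h S_h = 365657.00
n for stratum C = 368·15033.60/365657.00 = 15.130 → 15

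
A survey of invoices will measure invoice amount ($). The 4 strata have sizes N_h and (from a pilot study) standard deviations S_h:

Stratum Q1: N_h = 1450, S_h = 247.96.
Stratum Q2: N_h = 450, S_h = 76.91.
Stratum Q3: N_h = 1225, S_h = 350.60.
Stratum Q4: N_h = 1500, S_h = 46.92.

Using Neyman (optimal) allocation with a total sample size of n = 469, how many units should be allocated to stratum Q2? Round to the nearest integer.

18

Neyman allocation: n_h = n · N_h S_h / Σ N_i S_i, with n = 469.
  stratum Q1: N_h·S_h = 1450·247.96 = 359542.00
  stratum Q2: N_h·S_h = 450·76.91 = 34609.50
  stratum Q3: N_h·S_h = 1225·350.60 = 429485.00
  stratum Q4: N_h·S_h = 1500·46.92 = 70380.00
Σ N_h S_h = 894016.50
n for stratum Q2 = 469·34609.50/894016.50 = 18.156 → 18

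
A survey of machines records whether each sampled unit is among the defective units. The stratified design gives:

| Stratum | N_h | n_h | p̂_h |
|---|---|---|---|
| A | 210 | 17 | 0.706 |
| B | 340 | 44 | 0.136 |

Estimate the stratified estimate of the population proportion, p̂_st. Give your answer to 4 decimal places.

N = 550; stratum weights W_h = N_h/N.
p̂_st = Σ W_h p̂_h = (210·0.706 + 340·0.136)/550 = 0.35364

p̂_st ≈ 0.3536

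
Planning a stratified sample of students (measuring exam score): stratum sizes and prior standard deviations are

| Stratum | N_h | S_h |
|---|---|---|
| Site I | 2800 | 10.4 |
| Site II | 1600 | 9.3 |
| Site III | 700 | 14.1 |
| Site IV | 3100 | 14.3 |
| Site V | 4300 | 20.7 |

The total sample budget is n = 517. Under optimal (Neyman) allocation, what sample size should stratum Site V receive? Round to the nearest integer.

Neyman allocation: n_h = n · N_h S_h / Σ N_i S_i, with n = 517.
  stratum Site I: N_h·S_h = 2800·10.4 = 29120.00
  stratum Site II: N_h·S_h = 1600·9.3 = 14880.00
  stratum Site III: N_h·S_h = 700·14.1 = 9870.00
  stratum Site IV: N_h·S_h = 3100·14.3 = 44330.00
  stratum Site V: N_h·S_h = 4300·20.7 = 89010.00
Σ N_h S_h = 187210.00
n for stratum Site V = 517·89010.00/187210.00 = 245.810 → 246

246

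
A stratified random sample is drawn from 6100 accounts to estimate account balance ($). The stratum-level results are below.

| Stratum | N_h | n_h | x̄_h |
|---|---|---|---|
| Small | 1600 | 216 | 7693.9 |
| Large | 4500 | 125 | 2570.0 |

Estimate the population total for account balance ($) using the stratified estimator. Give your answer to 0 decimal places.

τ̂_st ≈ 23875240

τ̂_st = Σ N_h x̄_h = 1600·7693.9 + 4500·2570.0 = 23875240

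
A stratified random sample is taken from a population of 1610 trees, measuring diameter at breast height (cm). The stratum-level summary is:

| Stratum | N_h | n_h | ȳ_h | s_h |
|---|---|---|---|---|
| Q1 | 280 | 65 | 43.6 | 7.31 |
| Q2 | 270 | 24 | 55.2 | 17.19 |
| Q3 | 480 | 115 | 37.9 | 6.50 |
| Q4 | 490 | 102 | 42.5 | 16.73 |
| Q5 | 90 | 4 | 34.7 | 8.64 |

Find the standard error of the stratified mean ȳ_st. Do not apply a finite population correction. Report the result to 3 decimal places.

SE(ȳ_st) ≈ 0.846

V̂(ȳ_st) = Σ W_h² s_h²/n_h, with W_h = N_h/N and N = 1610:
  stratum Q1: (280/1610)²·7.31²/65 = 0.0248648
  stratum Q2: (270/1610)²·17.19²/24 = 0.346271
  stratum Q3: (480/1610)²·6.50²/115 = 0.0326557
  stratum Q4: (490/1610)²·16.73²/102 = 0.254175
  stratum Q5: (90/1610)²·8.64²/4 = 0.0583178
V̂(ȳ_st) = 0.716284
SE(ȳ_st) = √0.716284 = 0.846336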